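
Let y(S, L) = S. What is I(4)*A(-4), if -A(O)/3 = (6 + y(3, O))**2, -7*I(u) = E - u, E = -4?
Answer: -1944/7 ≈ -277.71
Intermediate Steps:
I(u) = 4/7 + u/7 (I(u) = -(-4 - u)/7 = 4/7 + u/7)
A(O) = -243 (A(O) = -3*(6 + 3)**2 = -3*9**2 = -3*81 = -243)
I(4)*A(-4) = (4/7 + (1/7)*4)*(-243) = (4/7 + 4/7)*(-243) = (8/7)*(-243) = -1944/7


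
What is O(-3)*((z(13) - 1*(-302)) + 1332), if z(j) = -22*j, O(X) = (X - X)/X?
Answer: 0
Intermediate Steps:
O(X) = 0 (O(X) = 0/X = 0)
O(-3)*((z(13) - 1*(-302)) + 1332) = 0*((-22*13 - 1*(-302)) + 1332) = 0*((-286 + 302) + 1332) = 0*(16 + 1332) = 0*1348 = 0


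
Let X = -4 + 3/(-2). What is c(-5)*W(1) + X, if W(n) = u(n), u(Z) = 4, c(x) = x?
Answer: -51/2 ≈ -25.500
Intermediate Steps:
W(n) = 4
X = -11/2 (X = -4 + 3*(-½) = -4 - 3/2 = -11/2 ≈ -5.5000)
c(-5)*W(1) + X = -5*4 - 11/2 = -20 - 11/2 = -51/2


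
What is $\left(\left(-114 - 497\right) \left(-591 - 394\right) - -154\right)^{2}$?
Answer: $362390756121$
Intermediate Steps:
$\left(\left(-114 - 497\right) \left(-591 - 394\right) - -154\right)^{2} = \left(\left(-611\right) \left(-985\right) + 154\right)^{2} = \left(601835 + 154\right)^{2} = 601989^{2} = 362390756121$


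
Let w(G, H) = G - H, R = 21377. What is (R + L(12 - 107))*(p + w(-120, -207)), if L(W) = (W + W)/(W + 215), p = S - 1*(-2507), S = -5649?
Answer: -783622775/12 ≈ -6.5302e+7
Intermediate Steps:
p = -3142 (p = -5649 - 1*(-2507) = -5649 + 2507 = -3142)
L(W) = 2*W/(215 + W) (L(W) = (2*W)/(215 + W) = 2*W/(215 + W))
(R + L(12 - 107))*(p + w(-120, -207)) = (21377 + 2*(12 - 107)/(215 + (12 - 107)))*(-3142 + (-120 - 1*(-207))) = (21377 + 2*(-95)/(215 - 95))*(-3142 + (-120 + 207)) = (21377 + 2*(-95)/120)*(-3142 + 87) = (21377 + 2*(-95)*(1/120))*(-3055) = (21377 - 19/12)*(-3055) = (256505/12)*(-3055) = -783622775/12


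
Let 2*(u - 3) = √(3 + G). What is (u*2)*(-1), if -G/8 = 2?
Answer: -6 - I*√13 ≈ -6.0 - 3.6056*I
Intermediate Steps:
G = -16 (G = -8*2 = -16)
u = 3 + I*√13/2 (u = 3 + √(3 - 16)/2 = 3 + √(-13)/2 = 3 + (I*√13)/2 = 3 + I*√13/2 ≈ 3.0 + 1.8028*I)
(u*2)*(-1) = ((3 + I*√13/2)*2)*(-1) = (6 + I*√13)*(-1) = -6 - I*√13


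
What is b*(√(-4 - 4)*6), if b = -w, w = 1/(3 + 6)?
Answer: -4*I*√2/3 ≈ -1.8856*I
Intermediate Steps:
w = ⅑ (w = 1/9 = ⅑ ≈ 0.11111)
b = -⅑ (b = -1*⅑ = -⅑ ≈ -0.11111)
b*(√(-4 - 4)*6) = -√(-4 - 4)*6/9 = -√(-8)*6/9 = -2*I*√2*6/9 = -4*I*√2/3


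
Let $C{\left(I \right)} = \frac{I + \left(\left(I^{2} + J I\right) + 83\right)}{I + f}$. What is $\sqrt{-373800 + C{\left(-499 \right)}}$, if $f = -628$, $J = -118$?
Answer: $\frac{i \sqrt{9696341541}}{161} \approx 611.62 i$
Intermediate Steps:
$C{\left(I \right)} = \frac{83 + I^{2} - 117 I}{-628 + I}$ ($C{\left(I \right)} = \frac{I + \left(\left(I^{2} - 118 I\right) + 83\right)}{I - 628} = \frac{I + \left(83 + I^{2} - 118 I\right)}{-628 + I} = \frac{83 + I^{2} - 117 I}{-628 + I}$)
$\sqrt{-373800 + C{\left(-499 \right)}} = \sqrt{-373800 + \frac{83 + \left(-499\right)^{2} - -58383}{-628 - 499}} = \sqrt{-373800 + \frac{83 + 249001 + 58383}{-1127}} = \sqrt{-373800 - \frac{307467}{1127}} = \sqrt{- \frac{421580067}{1127}} = \frac{i \sqrt{9696341541}}{161}$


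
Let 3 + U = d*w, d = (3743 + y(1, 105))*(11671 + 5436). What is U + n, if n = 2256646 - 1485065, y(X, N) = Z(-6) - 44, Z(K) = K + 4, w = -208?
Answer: -13154100854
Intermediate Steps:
Z(K) = 4 + K
y(X, N) = -46 (y(X, N) = (4 - 6) - 44 = -2 - 44 = -46)
n = 771581
d = 63244579 (d = (3743 - 46)*(11671 + 5436) = 3697*17107 = 63244579)
U = -13154872435 (U = -3 + 63244579*(-208) = -3 - 13154872432 = -13154872435)
U + n = -13154872435 + 771581 = -13154100854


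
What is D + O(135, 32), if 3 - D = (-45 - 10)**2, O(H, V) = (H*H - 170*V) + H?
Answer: 9898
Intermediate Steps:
O(H, V) = H + H**2 - 170*V (O(H, V) = (H**2 - 170*V) + H = H + H**2 - 170*V)
D = -3022 (D = 3 - (-45 - 10)**2 = 3 - 1*(-55)**2 = 3 - 1*3025 = 3 - 3025 = -3022)
D + O(135, 32) = -3022 + (135 + 135**2 - 170*32) = -3022 + (135 + 18225 - 5440) = -3022 + 12920 = 9898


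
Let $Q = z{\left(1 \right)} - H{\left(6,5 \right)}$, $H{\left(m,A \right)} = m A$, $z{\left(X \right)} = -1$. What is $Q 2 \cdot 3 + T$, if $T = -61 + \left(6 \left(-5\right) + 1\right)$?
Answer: $-276$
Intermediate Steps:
$H{\left(m,A \right)} = A m$
$T = -90$ ($T = -61 + \left(-30 + 1\right) = -61 - 29 = -90$)
$Q = -31$ ($Q = -1 - 5 \cdot 6 = -1 - 30 = -31$)
$Q 2 \cdot 3 + T = - 31 \cdot 2 \cdot 3 - 90 = \left(-31\right) 6 - 90 = -186 - 90 = -276$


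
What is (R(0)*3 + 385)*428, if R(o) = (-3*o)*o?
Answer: 164780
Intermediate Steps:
R(o) = -3*o²
(R(0)*3 + 385)*428 = (-3*0²*3 + 385)*428 = (-3*0*3 + 385)*428 = (0*3 + 385)*428 = (0 + 385)*428 = 385*428 = 164780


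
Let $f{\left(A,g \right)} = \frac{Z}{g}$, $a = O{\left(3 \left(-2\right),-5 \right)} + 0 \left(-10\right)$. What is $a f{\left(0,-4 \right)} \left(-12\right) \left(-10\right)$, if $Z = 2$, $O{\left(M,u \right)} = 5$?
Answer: $-300$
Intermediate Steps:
$a = 5$ ($a = 5 + 0 \left(-10\right) = 5 + 0 = 5$)
$f{\left(A,g \right)} = \frac{2}{g}$
$a f{\left(0,-4 \right)} \left(-12\right) \left(-10\right) = 5 \frac{2}{-4} \left(-12\right) \left(-10\right) = 5 \cdot 2 \left(- \frac{1}{4}\right) \left(-12\right) \left(-10\right) = 5 \left(- \frac{1}{2}\right) \left(-12\right) \left(-10\right) = 5 \cdot 6 \left(-10\right) = 5 \left(-60\right) = -300$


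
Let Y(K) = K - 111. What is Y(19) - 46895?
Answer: -46987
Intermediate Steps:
Y(K) = -111 + K
Y(19) - 46895 = (-111 + 19) - 46895 = -92 - 46895 = -46987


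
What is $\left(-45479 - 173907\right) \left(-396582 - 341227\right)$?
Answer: $161864965274$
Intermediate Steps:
$\left(-45479 - 173907\right) \left(-396582 - 341227\right) = \left(-219386\right) \left(-737809\right) = 161864965274$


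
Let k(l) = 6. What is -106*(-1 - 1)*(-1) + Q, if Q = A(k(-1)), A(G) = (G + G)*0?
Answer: -212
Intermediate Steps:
A(G) = 0 (A(G) = (2*G)*0 = 0)
Q = 0
-106*(-1 - 1)*(-1) + Q = -106*(-1 - 1)*(-1) + 0 = -(-212)*(-1) + 0 = -106*2 + 0 = -212 + 0 = -212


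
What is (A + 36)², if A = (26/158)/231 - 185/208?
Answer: 17762265874072801/14408036907264 ≈ 1232.8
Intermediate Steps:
A = -3373361/3795792 (A = (26*(1/158))*(1/231) - 185*1/208 = (13/79)*(1/231) - 185/208 = 13/18249 - 185/208 = -3373361/3795792 ≈ -0.88871)
(A + 36)² = (-3373361/3795792 + 36)² = (133275151/3795792)² = 17762265874072801/14408036907264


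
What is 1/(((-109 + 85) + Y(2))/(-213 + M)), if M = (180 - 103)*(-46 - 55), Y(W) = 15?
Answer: 7990/9 ≈ 887.78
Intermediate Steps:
M = -7777 (M = 77*(-101) = -7777)
1/(((-109 + 85) + Y(2))/(-213 + M)) = 1/(((-109 + 85) + 15)/(-213 - 7777)) = 1/((-24 + 15)/(-7990)) = 1/(-9*(-1/7990)) = 1/(9/7990) = 7990/9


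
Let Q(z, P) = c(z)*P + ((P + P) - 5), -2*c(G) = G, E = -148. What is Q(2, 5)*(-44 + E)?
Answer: 0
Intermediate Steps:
c(G) = -G/2
Q(z, P) = -5 + 2*P - P*z/2 (Q(z, P) = (-z/2)*P + ((P + P) - 5) = -P*z/2 + (2*P - 5) = -P*z/2 + (-5 + 2*P) = -5 + 2*P - P*z/2)
Q(2, 5)*(-44 + E) = (-5 + 2*5 - ½*5*2)*(-44 - 148) = (-5 + 10 - 5)*(-192) = 0*(-192) = 0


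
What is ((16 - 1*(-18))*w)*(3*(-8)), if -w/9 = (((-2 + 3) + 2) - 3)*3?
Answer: 0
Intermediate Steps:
w = 0 (w = -9*(((-2 + 3) + 2) - 3)*3 = -9*((1 + 2) - 3)*3 = -9*(3 - 3)*3 = -0*3 = -9*0 = 0)
((16 - 1*(-18))*w)*(3*(-8)) = ((16 - 1*(-18))*0)*(3*(-8)) = ((16 + 18)*0)*(-24) = (34*0)*(-24) = 0*(-24) = 0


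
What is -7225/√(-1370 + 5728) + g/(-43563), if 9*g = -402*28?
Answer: 3752/130689 - 7225*√4358/4358 ≈ -109.42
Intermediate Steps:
g = -3752/3 (g = (-402*28)/9 = (⅑)*(-11256) = -3752/3 ≈ -1250.7)
-7225/√(-1370 + 5728) + g/(-43563) = -7225/√(-1370 + 5728) - 3752/3/(-43563) = -7225*√4358/4358 - 3752/3*(-1/43563) = -7225*√4358/4358 + 3752/130689 = 3752/130689 - 7225*√4358/4358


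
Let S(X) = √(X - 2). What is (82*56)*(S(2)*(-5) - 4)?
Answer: -18368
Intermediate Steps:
S(X) = √(-2 + X)
(82*56)*(S(2)*(-5) - 4) = (82*56)*(√(-2 + 2)*(-5) - 4) = 4592*(√0*(-5) - 4) = 4592*(0*(-5) - 4) = 4592*(0 - 4) = 4592*(-4) = -18368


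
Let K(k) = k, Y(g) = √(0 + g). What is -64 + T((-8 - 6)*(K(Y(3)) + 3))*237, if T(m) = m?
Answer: -10018 - 3318*√3 ≈ -15765.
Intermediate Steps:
Y(g) = √g
-64 + T((-8 - 6)*(K(Y(3)) + 3))*237 = -64 + ((-8 - 6)*(√3 + 3))*237 = -64 - 14*(3 + √3)*237 = -64 + (-42 - 14*√3)*237 = -64 + (-9954 - 3318*√3) = -10018 - 3318*√3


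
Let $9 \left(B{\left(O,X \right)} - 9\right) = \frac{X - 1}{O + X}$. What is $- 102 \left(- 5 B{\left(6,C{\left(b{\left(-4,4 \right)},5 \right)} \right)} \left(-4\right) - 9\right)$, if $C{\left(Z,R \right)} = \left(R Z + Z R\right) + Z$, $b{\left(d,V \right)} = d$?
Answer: $- \frac{336498}{19} \approx -17710.0$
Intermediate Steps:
$C{\left(Z,R \right)} = Z + 2 R Z$ ($C{\left(Z,R \right)} = \left(R Z + R Z\right) + Z = 2 R Z + Z = Z + 2 R Z$)
$B{\left(O,X \right)} = 9 + \frac{-1 + X}{9 \left(O + X\right)}$ ($B{\left(O,X \right)} = 9 + \frac{\left(X - 1\right) \frac{1}{O + X}}{9} = 9 + \frac{\left(-1 + X\right) \frac{1}{O + X}}{9} = 9 + \frac{\frac{1}{O + X} \left(-1 + X\right)}{9} = 9 + \frac{-1 + X}{9 \left(O + X\right)}$)
$- 102 \left(- 5 B{\left(6,C{\left(b{\left(-4,4 \right)},5 \right)} \right)} \left(-4\right) - 9\right) = - 102 \left(- 5 \frac{-1 + 81 \cdot 6 + 82 \left(- 4 \left(1 + 2 \cdot 5\right)\right)}{9 \left(6 - 4 \left(1 + 2 \cdot 5\right)\right)} \left(-4\right) - 9\right) = - 102 \left(- 5 \frac{-1 + 486 + 82 \left(- 4 \left(1 + 10\right)\right)}{9 \left(6 - 4 \left(1 + 10\right)\right)} \left(-4\right) - 9\right) = - 102 \left(- 5 \frac{-1 + 486 + 82 \left(\left(-4\right) 11\right)}{9 \left(6 - 44\right)} \left(-4\right) - 9\right) = - 102 \left(- 5 \frac{-1 + 486 + 82 \left(-44\right)}{9 \left(6 - 44\right)} \left(-4\right) - 9\right) = - 102 \left(- 5 \frac{-1 + 486 - 3608}{9 \left(-38\right)} \left(-4\right) - 9\right) = - 102 \left(- 5 \cdot \frac{1}{9} \left(- \frac{1}{38}\right) \left(-3123\right) \left(-4\right) - 9\right) = - 102 \left(\left(-5\right) \frac{347}{38} \left(-4\right) - 9\right) = - 102 \left(\left(- \frac{1735}{38}\right) \left(-4\right) - 9\right) = - 102 \left(\frac{3470}{19} - 9\right) = \left(-102\right) \frac{3299}{19} = - \frac{336498}{19}$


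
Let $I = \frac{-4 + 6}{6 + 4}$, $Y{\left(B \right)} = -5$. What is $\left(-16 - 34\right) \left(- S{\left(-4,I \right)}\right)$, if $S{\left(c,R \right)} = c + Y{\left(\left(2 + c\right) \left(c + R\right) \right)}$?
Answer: $-450$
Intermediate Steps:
$I = \frac{1}{5}$ ($I = \frac{2}{10} = 2 \cdot \frac{1}{10} = \frac{1}{5} \approx 0.2$)
$S{\left(c,R \right)} = -5 + c$ ($S{\left(c,R \right)} = c - 5 = -5 + c$)
$\left(-16 - 34\right) \left(- S{\left(-4,I \right)}\right) = \left(-16 - 34\right) \left(- (-5 - 4)\right) = - 50 \left(\left(-1\right) \left(-9\right)\right) = \left(-50\right) 9 = -450$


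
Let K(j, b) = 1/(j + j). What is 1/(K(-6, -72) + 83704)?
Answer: 12/1004447 ≈ 1.1947e-5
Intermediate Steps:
K(j, b) = 1/(2*j)
1/(K(-6, -72) + 83704) = 1/((½)/(-6) + 83704) = 1/((½)*(-⅙) + 83704) = 1/(-1/12 + 83704) = 1/(1004447/12) = 12/1004447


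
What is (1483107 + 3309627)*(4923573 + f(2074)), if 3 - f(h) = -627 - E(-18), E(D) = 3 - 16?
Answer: 23600332835460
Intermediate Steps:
E(D) = -13
f(h) = 617 (f(h) = 3 - (-627 - 1*(-13)) = 3 - (-627 + 13) = 3 - 1*(-614) = 3 + 614 = 617)
(1483107 + 3309627)*(4923573 + f(2074)) = (1483107 + 3309627)*(4923573 + 617) = 4792734*4924190 = 23600332835460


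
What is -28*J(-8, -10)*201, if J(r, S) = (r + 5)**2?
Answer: -50652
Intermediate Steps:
J(r, S) = (5 + r)**2
-28*J(-8, -10)*201 = -28*(5 - 8)**2*201 = -28*(-3)**2*201 = -28*9*201 = -252*201 = -50652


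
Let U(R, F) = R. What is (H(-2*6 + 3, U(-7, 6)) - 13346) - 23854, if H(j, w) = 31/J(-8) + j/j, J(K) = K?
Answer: -297623/8 ≈ -37203.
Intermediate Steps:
H(j, w) = -23/8 (H(j, w) = 31/(-8) + j/j = 31*(-1/8) + 1 = -31/8 + 1 = -23/8)
(H(-2*6 + 3, U(-7, 6)) - 13346) - 23854 = (-23/8 - 13346) - 23854 = -106791/8 - 23854 = -297623/8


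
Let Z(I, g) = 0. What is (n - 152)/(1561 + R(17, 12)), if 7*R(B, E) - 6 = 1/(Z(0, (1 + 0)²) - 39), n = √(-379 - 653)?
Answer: -20748/213193 + 273*I*√258/213193 ≈ -0.09732 + 0.020568*I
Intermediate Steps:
n = 2*I*√258 (n = √(-1032) = 2*I*√258 ≈ 32.125*I)
R(B, E) = 233/273 (R(B, E) = 6/7 + 1/(7*(0 - 39)) = 6/7 + (⅐)/(-39) = 6/7 + (⅐)*(-1/39) = 6/7 - 1/273 = 233/273)
(n - 152)/(1561 + R(17, 12)) = (2*I*√258 - 152)/(1561 + 233/273) = (-152 + 2*I*√258)/(426386/273) = (-152 + 2*I*√258)*(273/426386) = -20748/213193 + 273*I*√258/213193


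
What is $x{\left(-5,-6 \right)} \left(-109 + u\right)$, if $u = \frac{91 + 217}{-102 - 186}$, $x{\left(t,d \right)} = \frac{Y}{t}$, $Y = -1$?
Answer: $- \frac{1585}{72} \approx -22.014$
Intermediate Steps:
$x{\left(t,d \right)} = - \frac{1}{t}$
$u = - \frac{77}{72}$ ($u = \frac{308}{-288} = 308 \left(- \frac{1}{288}\right) = - \frac{77}{72} \approx -1.0694$)
$x{\left(-5,-6 \right)} \left(-109 + u\right) = - \frac{1}{-5} \left(-109 - \frac{77}{72}\right) = \left(-1\right) \left(- \frac{1}{5}\right) \left(- \frac{7925}{72}\right) = \frac{1}{5} \left(- \frac{7925}{72}\right) = - \frac{1585}{72}$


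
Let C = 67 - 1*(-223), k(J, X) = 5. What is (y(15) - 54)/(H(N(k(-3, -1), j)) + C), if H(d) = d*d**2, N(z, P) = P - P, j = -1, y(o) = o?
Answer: -39/290 ≈ -0.13448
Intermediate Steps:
N(z, P) = 0
H(d) = d**3
C = 290 (C = 67 + 223 = 290)
(y(15) - 54)/(H(N(k(-3, -1), j)) + C) = (15 - 54)/(0**3 + 290) = -39/(0 + 290) = -39/290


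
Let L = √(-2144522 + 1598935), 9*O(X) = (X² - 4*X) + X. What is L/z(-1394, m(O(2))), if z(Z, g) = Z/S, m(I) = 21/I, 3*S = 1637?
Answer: -1637*I*√545587/4182 ≈ -289.13*I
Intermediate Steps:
O(X) = -X/3 + X²/9 (O(X) = ((X² - 4*X) + X)/9 = (X² - 3*X)/9 = -X/3 + X²/9)
S = 1637/3 (S = (⅓)*1637 = 1637/3 ≈ 545.67)
z(Z, g) = 3*Z/1637 (z(Z, g) = Z/(1637/3) = Z*(3/1637) = 3*Z/1637)
L = I*√545587 (L = √(-545587) = I*√545587 ≈ 738.64*I)
L/z(-1394, m(O(2))) = (I*√545587)/(((3/1637)*(-1394))) = (I*√545587)/(-4182/1637) = (I*√545587)*(-1637/4182) = -1637*I*√545587/4182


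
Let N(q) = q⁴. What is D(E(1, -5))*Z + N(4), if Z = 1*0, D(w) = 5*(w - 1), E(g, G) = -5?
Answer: 256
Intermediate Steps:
D(w) = -5 + 5*w (D(w) = 5*(-1 + w) = -5 + 5*w)
Z = 0
D(E(1, -5))*Z + N(4) = (-5 + 5*(-5))*0 + 4⁴ = (-5 - 25)*0 + 256 = -30*0 + 256 = 0 + 256 = 256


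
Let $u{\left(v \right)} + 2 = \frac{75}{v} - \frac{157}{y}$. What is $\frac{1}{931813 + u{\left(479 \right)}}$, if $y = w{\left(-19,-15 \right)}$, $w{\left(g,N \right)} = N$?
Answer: $\frac{7185}{6695138363} \approx 1.0732 \cdot 10^{-6}$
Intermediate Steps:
$y = -15$
$u{\left(v \right)} = \frac{127}{15} + \frac{75}{v}$ ($u{\left(v \right)} = -2 + \left(\frac{75}{v} - \frac{157}{-15}\right) = -2 + \left(\frac{75}{v} - - \frac{157}{15}\right) = -2 + \left(\frac{75}{v} + \frac{157}{15}\right) = -2 + \left(\frac{157}{15} + \frac{75}{v}\right) = \frac{127}{15} + \frac{75}{v}$)
$\frac{1}{931813 + u{\left(479 \right)}} = \frac{1}{931813 + \left(\frac{127}{15} + \frac{75}{479}\right)} = \frac{1}{931813 + \frac{61958}{7185}} = \frac{1}{\frac{6695138363}{7185}} = \frac{7185}{6695138363}$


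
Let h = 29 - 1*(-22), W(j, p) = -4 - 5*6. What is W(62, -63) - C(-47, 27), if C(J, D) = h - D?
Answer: -58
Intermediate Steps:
W(j, p) = -34 (W(j, p) = -4 - 30 = -34)
h = 51 (h = 29 + 22 = 51)
C(J, D) = 51 - D
W(62, -63) - C(-47, 27) = -34 - (51 - 1*27) = -34 - (51 - 27) = -34 - 1*24 = -34 - 24 = -58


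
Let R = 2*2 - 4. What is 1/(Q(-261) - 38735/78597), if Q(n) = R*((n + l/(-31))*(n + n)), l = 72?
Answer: -78597/38735 ≈ -2.0291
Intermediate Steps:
R = 0 (R = 4 - 4 = 0)
Q(n) = 0 (Q(n) = 0*((n + 72/(-31))*(n + n)) = 0*((n + 72*(-1/31))*(2*n)) = 0*((n - 72/31)*(2*n)) = 0*((-72/31 + n)*(2*n)) = 0*(2*n*(-72/31 + n)) = 0)
1/(Q(-261) - 38735/78597) = 1/(0 - 38735/78597) = 1/(-38735/78597) = -78597/38735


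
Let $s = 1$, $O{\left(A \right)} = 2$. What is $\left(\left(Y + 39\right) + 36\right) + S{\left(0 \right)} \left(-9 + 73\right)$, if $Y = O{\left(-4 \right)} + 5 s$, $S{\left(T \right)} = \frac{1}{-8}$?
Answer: $74$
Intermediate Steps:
$S{\left(T \right)} = - \frac{1}{8}$
$Y = 7$ ($Y = 2 + 5 \cdot 1 = 2 + 5 = 7$)
$\left(\left(Y + 39\right) + 36\right) + S{\left(0 \right)} \left(-9 + 73\right) = \left(\left(7 + 39\right) + 36\right) - \frac{-9 + 73}{8} = \left(46 + 36\right) - 8 = 82 - 8 = 74$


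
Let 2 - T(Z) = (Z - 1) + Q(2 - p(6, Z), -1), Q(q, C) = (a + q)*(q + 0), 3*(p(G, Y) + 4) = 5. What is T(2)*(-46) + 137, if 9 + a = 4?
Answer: -377/9 ≈ -41.889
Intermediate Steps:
a = -5 (a = -9 + 4 = -5)
p(G, Y) = -7/3 (p(G, Y) = -4 + (⅓)*5 = -4 + 5/3 = -7/3)
Q(q, C) = q*(-5 + q) (Q(q, C) = (-5 + q)*(q + 0) = (-5 + q)*q = q*(-5 + q))
T(Z) = 53/9 - Z (T(Z) = 2 - ((Z - 1) + (2 - 1*(-7/3))*(-5 + (2 - 1*(-7/3)))) = 2 - ((-1 + Z) + (2 + 7/3)*(-5 + (2 + 7/3))) = 2 - ((-1 + Z) + 13*(-5 + 13/3)/3) = 2 - ((-1 + Z) + (13/3)*(-⅔)) = 2 - ((-1 + Z) - 26/9) = 2 - (-35/9 + Z) = 2 + (35/9 - Z) = 53/9 - Z)
T(2)*(-46) + 137 = (53/9 - 1*2)*(-46) + 137 = (53/9 - 2)*(-46) + 137 = (35/9)*(-46) + 137 = -1610/9 + 137 = -377/9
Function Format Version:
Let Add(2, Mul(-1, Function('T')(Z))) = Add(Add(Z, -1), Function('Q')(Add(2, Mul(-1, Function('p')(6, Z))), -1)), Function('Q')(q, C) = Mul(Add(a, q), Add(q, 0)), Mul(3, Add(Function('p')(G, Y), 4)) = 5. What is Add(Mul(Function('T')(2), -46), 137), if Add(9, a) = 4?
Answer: Rational(-377, 9) ≈ -41.889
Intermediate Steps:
a = -5 (a = Add(-9, 4) = -5)
Function('p')(G, Y) = Rational(-7, 3) (Function('p')(G, Y) = Add(-4, Mul(Rational(1, 3), 5)) = Add(-4, Rational(5, 3)) = Rational(-7, 3))
Function('Q')(q, C) = Mul(q, Add(-5, q)) (Function('Q')(q, C) = Mul(Add(-5, q), Add(q, 0)) = Mul(Add(-5, q), q) = Mul(q, Add(-5, q)))
Function('T')(Z) = Add(Rational(53, 9), Mul(-1, Z)) (Function('T')(Z) = Add(2, Mul(-1, Add(Add(Z, -1), Mul(Add(2, Mul(-1, Rational(-7, 3))), Add(-5, Add(2, Mul(-1, Rational(-7, 3)))))))) = Add(2, Mul(-1, Add(Add(-1, Z), Mul(Add(2, Rational(7, 3)), Add(-5, Add(2, Rational(7, 3))))))) = Add(2, Mul(-1, Add(Add(-1, Z), Mul(Rational(13, 3), Add(-5, Rational(13, 3)))))) = Add(2, Mul(-1, Add(Add(-1, Z), Mul(Rational(13, 3), Rational(-2, 3))))) = Add(2, Mul(-1, Add(Add(-1, Z), Rational(-26, 9)))) = Add(2, Mul(-1, Add(Rational(-35, 9), Z))) = Add(2, Add(Rational(35, 9), Mul(-1, Z))) = Add(Rational(53, 9), Mul(-1, Z)))
Add(Mul(Function('T')(2), -46), 137) = Add(Mul(Add(Rational(53, 9), Mul(-1, 2)), -46), 137) = Add(Mul(Add(Rational(53, 9), -2), -46), 137) = Add(Mul(Rational(35, 9), -46), 137) = Add(Rational(-1610, 9), 137) = Rational(-377, 9)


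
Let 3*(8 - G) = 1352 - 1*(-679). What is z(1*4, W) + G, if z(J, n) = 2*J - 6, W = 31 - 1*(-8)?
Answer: -667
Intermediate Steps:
W = 39 (W = 31 + 8 = 39)
z(J, n) = -6 + 2*J
G = -669 (G = 8 - (1352 - 1*(-679))/3 = 8 - (1352 + 679)/3 = 8 - 1/3*2031 = 8 - 677 = -669)
z(1*4, W) + G = (-6 + 2*(1*4)) - 669 = (-6 + 2*4) - 669 = (-6 + 8) - 669 = 2 - 669 = -667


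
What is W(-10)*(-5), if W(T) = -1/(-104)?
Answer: -5/104 ≈ -0.048077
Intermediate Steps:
W(T) = 1/104 (W(T) = -1*(-1/104) = 1/104)
W(-10)*(-5) = (1/104)*(-5) = -5/104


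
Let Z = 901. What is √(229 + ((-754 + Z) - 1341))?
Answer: I*√965 ≈ 31.064*I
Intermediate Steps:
√(229 + ((-754 + Z) - 1341)) = √(229 + ((-754 + 901) - 1341)) = √(229 + (147 - 1341)) = √(229 - 1194) = √(-965) = I*√965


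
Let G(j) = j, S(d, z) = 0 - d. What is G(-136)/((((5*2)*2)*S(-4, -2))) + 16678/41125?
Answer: -106469/82250 ≈ -1.2945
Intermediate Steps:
S(d, z) = -d
G(-136)/((((5*2)*2)*S(-4, -2))) + 16678/41125 = -136/(((5*2)*2)*(-1*(-4))) + 16678/41125 = -136/((10*2)*4) + 16678*(1/41125) = -136/(20*4) + 16678/41125 = -136/80 + 16678/41125 = -136*1/80 + 16678/41125 = -17/10 + 16678/41125 = -106469/82250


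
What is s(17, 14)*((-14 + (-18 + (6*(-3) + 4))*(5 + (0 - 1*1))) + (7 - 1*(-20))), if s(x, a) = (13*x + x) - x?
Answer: -25415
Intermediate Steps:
s(x, a) = 13*x (s(x, a) = 14*x - x = 13*x)
s(17, 14)*((-14 + (-18 + (6*(-3) + 4))*(5 + (0 - 1*1))) + (7 - 1*(-20))) = (13*17)*((-14 + (-18 + (6*(-3) + 4))*(5 + (0 - 1*1))) + (7 - 1*(-20))) = 221*((-14 + (-18 + (-18 + 4))*(5 + (0 - 1))) + (7 + 20)) = 221*((-14 + (-18 - 14)*(5 - 1)) + 27) = 221*((-14 - 32*4) + 27) = 221*((-14 - 128) + 27) = 221*(-142 + 27) = 221*(-115) = -25415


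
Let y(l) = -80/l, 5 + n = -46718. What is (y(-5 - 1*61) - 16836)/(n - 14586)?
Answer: 555548/2023197 ≈ 0.27459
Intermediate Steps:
n = -46723 (n = -5 - 46718 = -46723)
(y(-5 - 1*61) - 16836)/(n - 14586) = (-80/(-5 - 1*61) - 16836)/(-46723 - 14586) = (-80/(-5 - 61) - 16836)/(-61309) = (-80/(-66) - 16836)*(-1/61309) = (-80*(-1/66) - 16836)*(-1/61309) = (40/33 - 16836)*(-1/61309) = -555548/33*(-1/61309) = 555548/2023197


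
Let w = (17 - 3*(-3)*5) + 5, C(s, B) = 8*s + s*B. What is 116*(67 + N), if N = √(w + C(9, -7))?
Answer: 7772 + 232*√19 ≈ 8783.3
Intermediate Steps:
C(s, B) = 8*s + B*s
w = 67 (w = (17 + 9*5) + 5 = (17 + 45) + 5 = 62 + 5 = 67)
N = 2*√19 (N = √(67 + 9*(8 - 7)) = √(67 + 9*1) = √(67 + 9) = √76 = 2*√19 ≈ 8.7178)
116*(67 + N) = 116*(67 + 2*√19) = 7772 + 232*√19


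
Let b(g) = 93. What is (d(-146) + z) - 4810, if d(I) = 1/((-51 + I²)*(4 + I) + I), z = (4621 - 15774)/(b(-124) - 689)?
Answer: -2155823371157/449946624 ≈ -4791.3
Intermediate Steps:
z = 11153/596 (z = (4621 - 15774)/(93 - 689) = -11153/(-596) = -11153*(-1/596) = 11153/596 ≈ 18.713)
d(I) = 1/(I + (-51 + I²)*(4 + I))
(d(-146) + z) - 4810 = (1/(-204 + (-146)³ - 50*(-146) + 4*(-146)²) + 11153/596) - 4810 = (1/(-204 - 3112136 + 7300 + 4*21316) + 11153/596) - 4810 = (1/(-204 - 3112136 + 7300 + 85264) + 11153/596) - 4810 = (1/(-3019776) + 11153/596) - 4810 = (-1/3019776 + 11153/596) - 4810 = 8419890283/449946624 - 4810 = -2155823371157/449946624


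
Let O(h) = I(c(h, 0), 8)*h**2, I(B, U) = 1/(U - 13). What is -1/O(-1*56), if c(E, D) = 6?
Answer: 5/3136 ≈ 0.0015944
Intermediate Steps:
I(B, U) = 1/(-13 + U)
O(h) = -h**2/5 (O(h) = h**2/(-13 + 8) = h**2/(-5) = -h**2/5)
-1/O(-1*56) = -1/((-(-1*56)**2/5)) = -1/((-1/5*(-56)**2)) = -1/((-1/5*3136)) = -1/(-3136/5) = -1*(-5/3136) = 5/3136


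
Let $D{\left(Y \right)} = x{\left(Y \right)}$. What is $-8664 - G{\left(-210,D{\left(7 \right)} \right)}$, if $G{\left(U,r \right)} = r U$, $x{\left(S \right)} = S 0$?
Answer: $-8664$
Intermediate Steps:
$x{\left(S \right)} = 0$
$D{\left(Y \right)} = 0$
$G{\left(U,r \right)} = U r$
$-8664 - G{\left(-210,D{\left(7 \right)} \right)} = -8664 - \left(-210\right) 0 = -8664 - 0 = -8664 + 0 = -8664$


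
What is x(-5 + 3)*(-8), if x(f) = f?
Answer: 16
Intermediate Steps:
x(-5 + 3)*(-8) = (-5 + 3)*(-8) = -2*(-8) = 16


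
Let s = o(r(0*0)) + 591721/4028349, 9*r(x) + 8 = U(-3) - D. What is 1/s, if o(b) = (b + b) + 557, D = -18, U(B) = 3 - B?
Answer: 929619/521239646 ≈ 0.0017835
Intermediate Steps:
r(x) = 16/9 (r(x) = -8/9 + ((3 - 1*(-3)) - 1*(-18))/9 = -8/9 + ((3 + 3) + 18)/9 = -8/9 + (6 + 18)/9 = -8/9 + (⅑)*24 = -8/9 + 8/3 = 16/9)
o(b) = 557 + 2*b (o(b) = 2*b + 557 = 557 + 2*b)
s = 521239646/929619 (s = (557 + 2*(16/9)) + 591721/4028349 = (557 + 32/9) + 591721*(1/4028349) = 5045/9 + 45517/309873 = 521239646/929619 ≈ 560.70)
1/s = 1/(521239646/929619) = 929619/521239646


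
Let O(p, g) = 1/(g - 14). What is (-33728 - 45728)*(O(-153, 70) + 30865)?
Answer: -17166876012/7 ≈ -2.4524e+9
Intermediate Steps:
O(p, g) = 1/(-14 + g)
(-33728 - 45728)*(O(-153, 70) + 30865) = (-33728 - 45728)*(1/(-14 + 70) + 30865) = -79456*(1/56 + 30865) = -79456*1728441/56 = -17166876012/7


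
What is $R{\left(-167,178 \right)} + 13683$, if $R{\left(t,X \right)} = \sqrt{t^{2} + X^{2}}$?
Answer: $13683 + \sqrt{59573} \approx 13927.0$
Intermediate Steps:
$R{\left(t,X \right)} = \sqrt{X^{2} + t^{2}}$
$R{\left(-167,178 \right)} + 13683 = \sqrt{178^{2} + \left(-167\right)^{2}} + 13683 = \sqrt{31684 + 27889} + 13683 = \sqrt{59573} + 13683 = 13683 + \sqrt{59573}$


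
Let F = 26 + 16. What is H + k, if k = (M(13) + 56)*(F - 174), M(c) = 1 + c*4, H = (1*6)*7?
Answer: -14346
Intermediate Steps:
F = 42
H = 42 (H = 6*7 = 42)
M(c) = 1 + 4*c
k = -14388 (k = ((1 + 4*13) + 56)*(42 - 174) = ((1 + 52) + 56)*(-132) = (53 + 56)*(-132) = 109*(-132) = -14388)
H + k = 42 - 14388 = -14346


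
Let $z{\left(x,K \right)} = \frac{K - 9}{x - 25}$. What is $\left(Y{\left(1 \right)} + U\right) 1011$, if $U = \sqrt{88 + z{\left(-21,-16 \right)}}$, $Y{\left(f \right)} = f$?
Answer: $1011 + \frac{1011 \sqrt{187358}}{46} \approx 10524.0$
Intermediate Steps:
$z{\left(x,K \right)} = \frac{-9 + K}{-25 + x}$
$U = \frac{\sqrt{187358}}{46}$ ($U = \sqrt{88 + \frac{-9 - 16}{-25 - 21}} = \sqrt{88 + \frac{1}{-46} \left(-25\right)} = \sqrt{88 - - \frac{25}{46}} = \sqrt{88 + \frac{25}{46}} = \sqrt{\frac{4073}{46}} = \frac{\sqrt{187358}}{46} \approx 9.4098$)
$\left(Y{\left(1 \right)} + U\right) 1011 = \left(1 + \frac{\sqrt{187358}}{46}\right) 1011 = 1011 + \frac{1011 \sqrt{187358}}{46}$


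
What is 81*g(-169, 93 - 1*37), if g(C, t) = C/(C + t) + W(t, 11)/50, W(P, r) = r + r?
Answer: 442908/2825 ≈ 156.78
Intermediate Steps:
W(P, r) = 2*r
g(C, t) = 11/25 + C/(C + t) (g(C, t) = C/(C + t) + (2*11)/50 = C/(C + t) + 22*(1/50) = C/(C + t) + 11/25 = 11/25 + C/(C + t))
81*g(-169, 93 - 1*37) = 81*((11*(93 - 1*37) + 36*(-169))/(25*(-169 + (93 - 1*37)))) = 81*((11*(93 - 37) - 6084)/(25*(-169 + (93 - 37)))) = 81*((11*56 - 6084)/(25*(-169 + 56))) = 81*((1/25)*(616 - 6084)/(-113)) = 81*((1/25)*(-1/113)*(-5468)) = 81*(5468/2825) = 442908/2825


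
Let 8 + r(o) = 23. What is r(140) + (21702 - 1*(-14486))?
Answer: 36203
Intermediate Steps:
r(o) = 15 (r(o) = -8 + 23 = 15)
r(140) + (21702 - 1*(-14486)) = 15 + (21702 - 1*(-14486)) = 15 + (21702 + 14486) = 15 + 36188 = 36203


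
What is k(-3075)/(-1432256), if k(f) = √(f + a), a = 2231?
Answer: -I*√211/716128 ≈ -2.0284e-5*I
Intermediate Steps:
k(f) = √(2231 + f) (k(f) = √(f + 2231) = √(2231 + f))
k(-3075)/(-1432256) = √(2231 - 3075)/(-1432256) = √(-844)*(-1/1432256) = (2*I*√211)*(-1/1432256) = -I*√211/716128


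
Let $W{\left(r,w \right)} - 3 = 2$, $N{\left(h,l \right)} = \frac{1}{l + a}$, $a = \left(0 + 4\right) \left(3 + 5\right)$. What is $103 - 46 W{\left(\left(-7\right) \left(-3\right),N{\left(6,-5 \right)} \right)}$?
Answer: $-127$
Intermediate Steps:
$a = 32$ ($a = 4 \cdot 8 = 32$)
$N{\left(h,l \right)} = \frac{1}{32 + l}$ ($N{\left(h,l \right)} = \frac{1}{l + 32} = \frac{1}{32 + l}$)
$W{\left(r,w \right)} = 5$ ($W{\left(r,w \right)} = 3 + 2 = 5$)
$103 - 46 W{\left(\left(-7\right) \left(-3\right),N{\left(6,-5 \right)} \right)} = 103 - 230 = -127$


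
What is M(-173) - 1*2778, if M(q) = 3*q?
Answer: -3297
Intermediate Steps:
M(-173) - 1*2778 = 3*(-173) - 1*2778 = -519 - 2778 = -3297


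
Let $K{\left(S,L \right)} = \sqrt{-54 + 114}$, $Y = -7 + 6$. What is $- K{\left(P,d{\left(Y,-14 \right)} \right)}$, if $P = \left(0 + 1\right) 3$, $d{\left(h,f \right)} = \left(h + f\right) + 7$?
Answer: $- 2 \sqrt{15} \approx -7.746$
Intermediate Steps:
$Y = -1$
$d{\left(h,f \right)} = 7 + f + h$ ($d{\left(h,f \right)} = \left(f + h\right) + 7 = 7 + f + h$)
$P = 3$ ($P = 1 \cdot 3 = 3$)
$K{\left(S,L \right)} = 2 \sqrt{15}$ ($K{\left(S,L \right)} = \sqrt{60} = 2 \sqrt{15}$)
$- K{\left(P,d{\left(Y,-14 \right)} \right)} = - 2 \sqrt{15}$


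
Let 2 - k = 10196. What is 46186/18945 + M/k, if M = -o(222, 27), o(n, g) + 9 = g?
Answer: 78526849/32187555 ≈ 2.4397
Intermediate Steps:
k = -10194 (k = 2 - 1*10196 = 2 - 10196 = -10194)
o(n, g) = -9 + g
M = -18 (M = -(-9 + 27) = -1*18 = -18)
46186/18945 + M/k = 46186/18945 - 18/(-10194) = 46186*(1/18945) - 18*(-1/10194) = 46186/18945 + 3/1699 = 78526849/32187555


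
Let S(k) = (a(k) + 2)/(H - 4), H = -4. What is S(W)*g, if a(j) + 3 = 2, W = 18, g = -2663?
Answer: 2663/8 ≈ 332.88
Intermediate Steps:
a(j) = -1 (a(j) = -3 + 2 = -1)
S(k) = -⅛ (S(k) = (-1 + 2)/(-4 - 4) = 1/(-8) = 1*(-⅛) = -⅛)
S(W)*g = -⅛*(-2663) = 2663/8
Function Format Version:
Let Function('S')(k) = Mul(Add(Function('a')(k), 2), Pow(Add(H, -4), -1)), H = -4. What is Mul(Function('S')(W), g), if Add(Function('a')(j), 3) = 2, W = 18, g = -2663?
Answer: Rational(2663, 8) ≈ 332.88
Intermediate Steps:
Function('a')(j) = -1 (Function('a')(j) = Add(-3, 2) = -1)
Function('S')(k) = Rational(-1, 8) (Function('S')(k) = Mul(Add(-1, 2), Pow(Add(-4, -4), -1)) = Mul(1, Pow(-8, -1)) = Mul(1, Rational(-1, 8)) = Rational(-1, 8))
Mul(Function('S')(W), g) = Mul(Rational(-1, 8), -2663) = Rational(2663, 8)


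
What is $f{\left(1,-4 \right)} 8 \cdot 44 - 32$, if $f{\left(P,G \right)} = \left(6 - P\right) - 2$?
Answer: $1024$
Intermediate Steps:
$f{\left(P,G \right)} = 4 - P$
$f{\left(1,-4 \right)} 8 \cdot 44 - 32 = \left(4 - 1\right) 8 \cdot 44 - 32 = 3 \cdot 8 \cdot 44 - 32 = 24 \cdot 44 - 32 = 1056 - 32 = 1024$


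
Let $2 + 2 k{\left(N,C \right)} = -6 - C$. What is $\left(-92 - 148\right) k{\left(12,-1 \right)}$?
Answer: $840$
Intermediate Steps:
$k{\left(N,C \right)} = -4 - \frac{C}{2}$ ($k{\left(N,C \right)} = -1 + \frac{-6 - C}{2} = -1 - \left(3 + \frac{C}{2}\right) = -4 - \frac{C}{2}$)
$\left(-92 - 148\right) k{\left(12,-1 \right)} = \left(-92 - 148\right) \left(-4 - - \frac{1}{2}\right) = - 240 \left(-4 + \frac{1}{2}\right) = \left(-240\right) \left(- \frac{7}{2}\right) = 840$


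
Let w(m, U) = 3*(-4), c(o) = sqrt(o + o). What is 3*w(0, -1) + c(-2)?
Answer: -36 + 2*I ≈ -36.0 + 2.0*I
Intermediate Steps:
c(o) = sqrt(2)*sqrt(o) (c(o) = sqrt(2*o) = sqrt(2)*sqrt(o))
w(m, U) = -12
3*w(0, -1) + c(-2) = 3*(-12) + sqrt(2)*sqrt(-2) = -36 + sqrt(2)*(I*sqrt(2)) = -36 + 2*I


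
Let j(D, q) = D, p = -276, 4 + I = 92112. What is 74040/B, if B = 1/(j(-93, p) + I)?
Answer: 6812790600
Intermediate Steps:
I = 92108 (I = -4 + 92112 = 92108)
B = 1/92015 (B = 1/(-93 + 92108) = 1/92015 ≈ 1.0868e-5)
74040/B = 74040/(1/92015) = 74040*92015 = 6812790600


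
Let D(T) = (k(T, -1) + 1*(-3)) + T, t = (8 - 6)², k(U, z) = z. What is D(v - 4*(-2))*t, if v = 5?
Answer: 36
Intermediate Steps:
t = 4 (t = 2² = 4)
D(T) = -4 + T (D(T) = (-1 + 1*(-3)) + T = (-1 - 3) + T = -4 + T)
D(v - 4*(-2))*t = (-4 + (5 - 4*(-2)))*4 = (-4 + (5 + 8))*4 = (-4 + 13)*4 = 9*4 = 36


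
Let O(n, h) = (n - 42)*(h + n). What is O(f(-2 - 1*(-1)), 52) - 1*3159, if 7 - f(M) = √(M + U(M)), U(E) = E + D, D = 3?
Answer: -5247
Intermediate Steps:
U(E) = 3 + E (U(E) = E + 3 = 3 + E)
f(M) = 7 - √(3 + 2*M) (f(M) = 7 - √(M + (3 + M)) = 7 - √(3 + 2*M))
O(n, h) = (-42 + n)*(h + n)
O(f(-2 - 1*(-1)), 52) - 1*3159 = ((7 - √(3 + 2*(-2 - 1*(-1))))² - 42*52 - 42*(7 - √(3 + 2*(-2 - 1*(-1)))) + 52*(7 - √(3 + 2*(-2 - 1*(-1))))) - 1*3159 = ((7 - √(3 + 2*(-2 + 1)))² - 2184 - 42*(7 - √(3 + 2*(-2 + 1))) + 52*(7 - √(3 + 2*(-2 + 1)))) - 3159 = ((7 - √(3 + 2*(-1)))² - 2184 - 42*(7 - √(3 + 2*(-1))) + 52*(7 - √(3 + 2*(-1)))) - 3159 = ((7 - √(3 - 2))² - 2184 - 42*(7 - √(3 - 2)) + 52*(7 - √(3 - 2))) - 3159 = ((7 - √1)² - 2184 - 42*(7 - √1) + 52*(7 - √1)) - 3159 = ((7 - 1*1)² - 2184 - 42*(7 - 1*1) + 52*(7 - 1*1)) - 3159 = ((7 - 1)² - 2184 - 42*(7 - 1) + 52*(7 - 1)) - 3159 = (6² - 2184 - 42*6 + 52*6) - 3159 = (36 - 2184 - 252 + 312) - 3159 = -2088 - 3159 = -5247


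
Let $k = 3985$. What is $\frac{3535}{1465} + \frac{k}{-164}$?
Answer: $- \frac{1051657}{48052} \approx -21.886$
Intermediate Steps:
$\frac{3535}{1465} + \frac{k}{-164} = \frac{3535}{1465} + \frac{3985}{-164} = 3535 \cdot \frac{1}{1465} + 3985 \left(- \frac{1}{164}\right) = \frac{707}{293} - \frac{3985}{164} = - \frac{1051657}{48052}$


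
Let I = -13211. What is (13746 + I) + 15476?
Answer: 16011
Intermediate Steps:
(13746 + I) + 15476 = (13746 - 13211) + 15476 = 535 + 15476 = 16011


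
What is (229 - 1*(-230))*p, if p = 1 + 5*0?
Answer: 459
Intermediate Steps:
p = 1 (p = 1 + 0 = 1)
(229 - 1*(-230))*p = (229 - 1*(-230))*1 = (229 + 230)*1 = 459*1 = 459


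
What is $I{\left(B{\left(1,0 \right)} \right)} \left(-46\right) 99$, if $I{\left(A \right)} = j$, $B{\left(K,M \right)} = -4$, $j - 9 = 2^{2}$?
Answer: $-59202$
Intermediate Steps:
$j = 13$ ($j = 9 + 2^{2} = 9 + 4 = 13$)
$I{\left(A \right)} = 13$
$I{\left(B{\left(1,0 \right)} \right)} \left(-46\right) 99 = 13 \left(-46\right) 99 = \left(-598\right) 99 = -59202$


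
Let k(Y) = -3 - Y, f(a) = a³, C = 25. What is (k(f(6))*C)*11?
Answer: -60225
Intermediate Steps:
(k(f(6))*C)*11 = ((-3 - 1*6³)*25)*11 = ((-3 - 1*216)*25)*11 = ((-3 - 216)*25)*11 = -219*25*11 = -5475*11 = -60225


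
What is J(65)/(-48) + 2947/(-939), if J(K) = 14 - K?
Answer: -31189/15024 ≈ -2.0759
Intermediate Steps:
J(65)/(-48) + 2947/(-939) = (14 - 1*65)/(-48) + 2947/(-939) = (14 - 65)*(-1/48) + 2947*(-1/939) = -51*(-1/48) - 2947/939 = 17/16 - 2947/939 = -31189/15024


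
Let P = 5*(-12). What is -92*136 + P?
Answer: -12572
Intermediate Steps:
P = -60
-92*136 + P = -92*136 - 60 = -12512 - 60 = -12572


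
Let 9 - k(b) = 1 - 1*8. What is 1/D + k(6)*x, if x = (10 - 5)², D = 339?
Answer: 135601/339 ≈ 400.00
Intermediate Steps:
k(b) = 16 (k(b) = 9 - (1 - 1*8) = 9 - (1 - 8) = 9 - 1*(-7) = 9 + 7 = 16)
x = 25 (x = 5² = 25)
1/D + k(6)*x = 1/339 + 16*25 = 1/339 + 400 = 135601/339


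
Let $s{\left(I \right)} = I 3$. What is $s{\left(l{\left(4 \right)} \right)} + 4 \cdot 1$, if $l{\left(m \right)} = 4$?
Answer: $16$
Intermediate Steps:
$s{\left(I \right)} = 3 I$
$s{\left(l{\left(4 \right)} \right)} + 4 \cdot 1 = 3 \cdot 4 + 4 \cdot 1 = 12 + 4 = 16$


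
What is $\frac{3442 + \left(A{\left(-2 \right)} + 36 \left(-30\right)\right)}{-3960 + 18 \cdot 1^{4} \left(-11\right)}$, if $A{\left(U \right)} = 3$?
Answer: $- \frac{215}{378} \approx -0.56878$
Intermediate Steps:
$\frac{3442 + \left(A{\left(-2 \right)} + 36 \left(-30\right)\right)}{-3960 + 18 \cdot 1^{4} \left(-11\right)} = \frac{3442 + \left(3 + 36 \left(-30\right)\right)}{-3960 + 18 \cdot 1^{4} \left(-11\right)} = \frac{3442 + \left(3 - 1080\right)}{-3960 + 18 \cdot 1 \left(-11\right)} = \frac{3442 - 1077}{-3960 + 18 \left(-11\right)} = \frac{2365}{-3960 - 198} = \frac{2365}{-4158} = 2365 \left(- \frac{1}{4158}\right) = - \frac{215}{378}$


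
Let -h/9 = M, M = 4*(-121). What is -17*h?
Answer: -74052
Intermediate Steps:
M = -484
h = 4356 (h = -9*(-484) = 4356)
-17*h = -17*4356 = -74052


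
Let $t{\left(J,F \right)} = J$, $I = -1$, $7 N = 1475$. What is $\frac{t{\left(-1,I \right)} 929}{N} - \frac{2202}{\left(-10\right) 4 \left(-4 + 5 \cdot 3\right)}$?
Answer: $\frac{38663}{64900} \approx 0.59573$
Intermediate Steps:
$N = \frac{1475}{7}$ ($N = \frac{1}{7} \cdot 1475 = \frac{1475}{7} \approx 210.71$)
$\frac{t{\left(-1,I \right)} 929}{N} - \frac{2202}{\left(-10\right) 4 \left(-4 + 5 \cdot 3\right)} = \frac{\left(-1\right) 929}{\frac{1475}{7}} - \frac{2202}{\left(-10\right) 4 \left(-4 + 5 \cdot 3\right)} = \left(-929\right) \frac{7}{1475} - \frac{2202}{\left(-40\right) \left(-4 + 15\right)} = - \frac{6503}{1475} - \frac{2202}{\left(-40\right) 11} = - \frac{6503}{1475} - \frac{2202}{-440} = - \frac{6503}{1475} - - \frac{1101}{220} = - \frac{6503}{1475} + \frac{1101}{220} = \frac{38663}{64900}$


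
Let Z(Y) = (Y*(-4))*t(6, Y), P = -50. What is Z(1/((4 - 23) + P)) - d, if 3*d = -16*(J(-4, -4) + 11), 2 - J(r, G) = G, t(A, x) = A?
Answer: 6280/69 ≈ 91.015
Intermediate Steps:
J(r, G) = 2 - G
d = -272/3 (d = (-16*((2 - 1*(-4)) + 11))/3 = (-16*((2 + 4) + 11))/3 = (-16*(6 + 11))/3 = (-16*17)/3 = (1/3)*(-272) = -272/3 ≈ -90.667)
Z(Y) = -24*Y (Z(Y) = (Y*(-4))*6 = -4*Y*6 = -24*Y)
Z(1/((4 - 23) + P)) - d = -24/((4 - 23) - 50) - 1*(-272/3) = -24/(-19 - 50) + 272/3 = -24/(-69) + 272/3 = -24*(-1/69) + 272/3 = 8/23 + 272/3 = 6280/69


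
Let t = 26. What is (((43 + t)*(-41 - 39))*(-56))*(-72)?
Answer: -22256640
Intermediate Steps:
(((43 + t)*(-41 - 39))*(-56))*(-72) = (((43 + 26)*(-41 - 39))*(-56))*(-72) = ((69*(-80))*(-56))*(-72) = -5520*(-56)*(-72) = 309120*(-72) = -22256640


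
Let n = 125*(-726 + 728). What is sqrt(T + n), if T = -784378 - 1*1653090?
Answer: 87*I*sqrt(322) ≈ 1561.2*I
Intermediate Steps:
T = -2437468 (T = -784378 - 1653090 = -2437468)
n = 250 (n = 125*2 = 250)
sqrt(T + n) = sqrt(-2437468 + 250) = sqrt(-2437218) = 87*I*sqrt(322)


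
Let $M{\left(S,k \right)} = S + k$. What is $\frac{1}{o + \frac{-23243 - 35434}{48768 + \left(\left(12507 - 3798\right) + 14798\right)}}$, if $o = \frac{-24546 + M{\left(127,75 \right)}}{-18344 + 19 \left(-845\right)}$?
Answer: $- \frac{2486187725}{258967523} \approx -9.6004$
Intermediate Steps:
$o = \frac{24344}{34399}$ ($o = \frac{-24546 + \left(127 + 75\right)}{-18344 + 19 \left(-845\right)} = \frac{-24546 + 202}{-18344 - 16055} = - \frac{24344}{-34399} = \left(-24344\right) \left(- \frac{1}{34399}\right) = \frac{24344}{34399} \approx 0.7077$)
$\frac{1}{o + \frac{-23243 - 35434}{48768 + \left(\left(12507 - 3798\right) + 14798\right)}} = \frac{1}{\frac{24344}{34399} + \frac{-23243 - 35434}{48768 + \left(\left(12507 - 3798\right) + 14798\right)}} = \frac{1}{\frac{24344}{34399} - \frac{58677}{48768 + \left(8709 + 14798\right)}} = \frac{1}{\frac{24344}{34399} - \frac{58677}{48768 + 23507}} = \frac{1}{\frac{24344}{34399} - \frac{58677}{72275}} = \frac{1}{- \frac{258967523}{2486187725}} = - \frac{2486187725}{258967523}$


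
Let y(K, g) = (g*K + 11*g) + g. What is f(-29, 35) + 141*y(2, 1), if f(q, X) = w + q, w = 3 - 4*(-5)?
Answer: 1968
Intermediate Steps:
y(K, g) = 12*g + K*g (y(K, g) = (K*g + 11*g) + g = (11*g + K*g) + g = 12*g + K*g)
w = 23 (w = 3 + 20 = 23)
f(q, X) = 23 + q
f(-29, 35) + 141*y(2, 1) = (23 - 29) + 141*(1*(12 + 2)) = -6 + 141*(1*14) = -6 + 141*14 = -6 + 1974 = 1968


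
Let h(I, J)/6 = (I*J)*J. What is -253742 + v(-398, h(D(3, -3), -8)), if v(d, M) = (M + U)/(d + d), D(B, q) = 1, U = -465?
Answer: -201978551/796 ≈ -2.5374e+5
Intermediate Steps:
h(I, J) = 6*I*J² (h(I, J) = 6*((I*J)*J) = 6*(I*J²) = 6*I*J²)
v(d, M) = (-465 + M)/(2*d) (v(d, M) = (M - 465)/(d + d) = (-465 + M)/((2*d)) = (-465 + M)*(1/(2*d)) = (-465 + M)/(2*d))
-253742 + v(-398, h(D(3, -3), -8)) = -253742 + (½)*(-465 + 6*1*(-8)²)/(-398) = -253742 + (½)*(-1/398)*(-465 + 6*1*64) = -253742 + (½)*(-1/398)*(-465 + 384) = -253742 + (½)*(-1/398)*(-81) = -253742 + 81/796 = -201978551/796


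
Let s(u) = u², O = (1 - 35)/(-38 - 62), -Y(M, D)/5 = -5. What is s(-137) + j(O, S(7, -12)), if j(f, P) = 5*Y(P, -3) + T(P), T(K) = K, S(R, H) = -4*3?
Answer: 18882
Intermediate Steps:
S(R, H) = -12
Y(M, D) = 25 (Y(M, D) = -5*(-5) = 25)
O = 17/50 (O = -34/(-100) = -34*(-1/100) = 17/50 ≈ 0.34000)
j(f, P) = 125 + P (j(f, P) = 5*25 + P = 125 + P)
s(-137) + j(O, S(7, -12)) = (-137)² + (125 - 12) = 18769 + 113 = 18882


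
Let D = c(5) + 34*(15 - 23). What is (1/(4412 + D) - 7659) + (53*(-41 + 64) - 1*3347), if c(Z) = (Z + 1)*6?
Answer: -40870511/4176 ≈ -9787.0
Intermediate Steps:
c(Z) = 6 + 6*Z (c(Z) = (1 + Z)*6 = 6 + 6*Z)
D = -236 (D = (6 + 6*5) + 34*(15 - 23) = (6 + 30) + 34*(-8) = 36 - 272 = -236)
(1/(4412 + D) - 7659) + (53*(-41 + 64) - 1*3347) = (1/(4412 - 236) - 7659) + (53*(-41 + 64) - 1*3347) = (1/4176 - 7659) + (53*23 - 3347) = (1/4176 - 7659) + (1219 - 3347) = -31983983/4176 - 2128 = -40870511/4176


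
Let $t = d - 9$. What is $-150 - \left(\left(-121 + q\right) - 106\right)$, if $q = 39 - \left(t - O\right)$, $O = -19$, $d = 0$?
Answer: $48$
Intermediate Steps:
$t = -9$ ($t = 0 - 9 = -9$)
$q = 29$ ($q = 39 - \left(-9 - -19\right) = 39 - \left(-9 + 19\right) = 39 - 10 = 29$)
$-150 - \left(\left(-121 + q\right) - 106\right) = -150 - \left(\left(-121 + 29\right) - 106\right) = -150 - \left(-92 - 106\right) = -150 - -198 = -150 + 198 = 48$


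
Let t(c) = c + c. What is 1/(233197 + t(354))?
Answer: 1/233905 ≈ 4.2752e-6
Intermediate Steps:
t(c) = 2*c
1/(233197 + t(354)) = 1/(233197 + 2*354) = 1/(233197 + 708) = 1/233905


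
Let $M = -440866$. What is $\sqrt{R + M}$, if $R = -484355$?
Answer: $23 i \sqrt{1749} \approx 961.88 i$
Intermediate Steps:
$\sqrt{R + M} = \sqrt{-484355 - 440866} = \sqrt{-925221} = 23 i \sqrt{1749}$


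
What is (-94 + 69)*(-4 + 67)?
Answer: -1575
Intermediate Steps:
(-94 + 69)*(-4 + 67) = -25*63 = -1575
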